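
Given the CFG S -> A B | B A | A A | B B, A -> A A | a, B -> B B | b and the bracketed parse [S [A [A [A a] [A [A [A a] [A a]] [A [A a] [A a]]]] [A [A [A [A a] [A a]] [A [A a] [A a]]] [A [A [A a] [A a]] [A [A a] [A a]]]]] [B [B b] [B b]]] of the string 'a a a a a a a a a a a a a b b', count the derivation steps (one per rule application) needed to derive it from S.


Every bracketed nonterminal node [X ...] in the tree is produced by exactly one rule application.
Reading the tree off as a leftmost derivation:
  Step 1: S  =>  A B   (applied S -> A B)
  Step 2: A B  =>  A A B   (applied A -> A A)
  Step 3: A A B  =>  A A A B   (applied A -> A A)
  Step 4: A A A B  =>  a A A B   (applied A -> a)
  Step 5: a A A B  =>  a A A A B   (applied A -> A A)
  Step 6: a A A A B  =>  a A A A A B   (applied A -> A A)
  Step 7: a A A A A B  =>  a a A A A B   (applied A -> a)
  Step 8: a a A A A B  =>  a a a A A B   (applied A -> a)
  Step 9: a a a A A B  =>  a a a A A A B   (applied A -> A A)
  Step 10: a a a A A A B  =>  a a a a A A B   (applied A -> a)
  Step 11: a a a a A A B  =>  a a a a a A B   (applied A -> a)
  Step 12: a a a a a A B  =>  a a a a a A A B   (applied A -> A A)
  Step 13: a a a a a A A B  =>  a a a a a A A A B   (applied A -> A A)
  Step 14: a a a a a A A A B  =>  a a a a a A A A A B   (applied A -> A A)
  Step 15: a a a a a A A A A B  =>  a a a a a a A A A B   (applied A -> a)
  Step 16: a a a a a a A A A B  =>  a a a a a a a A A B   (applied A -> a)
  Step 17: a a a a a a a A A B  =>  a a a a a a a A A A B   (applied A -> A A)
  Step 18: a a a a a a a A A A B  =>  a a a a a a a a A A B   (applied A -> a)
  Step 19: a a a a a a a a A A B  =>  a a a a a a a a a A B   (applied A -> a)
  Step 20: a a a a a a a a a A B  =>  a a a a a a a a a A A B   (applied A -> A A)
  Step 21: a a a a a a a a a A A B  =>  a a a a a a a a a A A A B   (applied A -> A A)
  Step 22: a a a a a a a a a A A A B  =>  a a a a a a a a a a A A B   (applied A -> a)
  Step 23: a a a a a a a a a a A A B  =>  a a a a a a a a a a a A B   (applied A -> a)
  Step 24: a a a a a a a a a a a A B  =>  a a a a a a a a a a a A A B   (applied A -> A A)
  Step 25: a a a a a a a a a a a A A B  =>  a a a a a a a a a a a a A B   (applied A -> a)
  Step 26: a a a a a a a a a a a a A B  =>  a a a a a a a a a a a a a B   (applied A -> a)
  Step 27: a a a a a a a a a a a a a B  =>  a a a a a a a a a a a a a B B   (applied B -> B B)
  Step 28: a a a a a a a a a a a a a B B  =>  a a a a a a a a a a a a a b B   (applied B -> b)
  Step 29: a a a a a a a a a a a a a b B  =>  a a a a a a a a a a a a a b b   (applied B -> b)
Final yield: a a a a a a a a a a a a a b b
Total rewrite steps: 29

29


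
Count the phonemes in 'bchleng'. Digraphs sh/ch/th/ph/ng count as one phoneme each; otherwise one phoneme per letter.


Parsing 'bchleng' greedily, digraphs first:
  'b' -> consonant phoneme (phonemes so far: 1)
  'ch' -> digraph (1 consonant phoneme) (phonemes so far: 2)
  'l' -> consonant phoneme (phonemes so far: 3)
  'e' -> vowel phoneme (phonemes so far: 4)
  'ng' -> digraph (1 consonant phoneme) (phonemes so far: 5)
Total phonemes: 5

5


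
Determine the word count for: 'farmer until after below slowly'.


Counting words by splitting on spaces:
  Word 1: 'farmer'
  Word 2: 'until'
  Word 3: 'after'
  Word 4: 'below'
  Word 5: 'slowly'
Total words: 5

5


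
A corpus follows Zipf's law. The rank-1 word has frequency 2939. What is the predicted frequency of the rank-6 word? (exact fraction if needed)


Zipf's law: freq(rank) = f1 / rank
f1 = 2939, rank = 6
freq = 2939 / 6
GCD(2939, 6) = 1
Simplified: 2939/6

2939/6


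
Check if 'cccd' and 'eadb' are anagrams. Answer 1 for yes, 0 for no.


Sort characters of 'cccd': 'cccd'
Sort characters of 'eadb': 'abde'
Sorted forms differ -> they are NOT anagrams
Result: 0

0


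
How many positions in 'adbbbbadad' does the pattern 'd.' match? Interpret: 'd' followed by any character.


Pattern: d. means 'd' followed by any character.
Scanning 'adbbbbadad' position-by-position:
  Pos 0: window 'ad' -> no
  Pos 1: window 'db' -> MATCH
  Pos 2: window 'bb' -> no
  Pos 3: window 'bb' -> no
  Pos 4: window 'bb' -> no
  Pos 5: window 'ba' -> no
  Pos 6: window 'ad' -> no
  Pos 7: window 'da' -> MATCH
  Pos 8: window 'ad' -> no
  Pos 9: window 'd' -> no
Total matches: 2

2


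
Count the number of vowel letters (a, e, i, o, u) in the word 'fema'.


Scanning each character of 'fema':
  Position 1: 'f' -> consonant (running count: 0)
  Position 2: 'e' -> vowel (running count: 1)
  Position 3: 'm' -> consonant (running count: 1)
  Position 4: 'a' -> vowel (running count: 2)
Total vowels: 2

2


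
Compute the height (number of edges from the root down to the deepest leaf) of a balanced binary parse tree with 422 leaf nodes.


In a balanced binary tree with n leaves the deepest leaf is ceil(log2(n)) edges below the root.
log2(422) = 8.7211
ceil(8.7211) = 9
height (edges) = 9

9


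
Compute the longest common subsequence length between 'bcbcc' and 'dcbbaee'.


DP table for LCS of 'bcbcc' and 'dcbbaee':
       d  c  b  b  a  e  e
    0  0  0  0  0  0  0  0
  b 0  0  0  1  1  1  1  1
  c 0  0  1  1  1  1  1  1
  b 0  0  1  2  2  2  2  2
  c 0  0  1  2  2  2  2  2
  c 0  0  1  2  2  2  2  2
LCS: 'bb'
LCS length = 2

2


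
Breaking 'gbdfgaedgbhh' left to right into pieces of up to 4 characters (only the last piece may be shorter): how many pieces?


'gbdfgaedgbhh' has 12 characters.
Chunking with max size 4:
  Chunk 1: 'gbdf' (positions 0-3)
  Chunk 2: 'gaed' (positions 4-7)
  Chunk 3: 'gbhh' (positions 8-11)
Total chunks: ceil(12 / 4) = 3

3


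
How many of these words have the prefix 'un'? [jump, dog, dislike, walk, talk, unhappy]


Checking each word for prefix 'un':
  'jump' -> no (count: 0)
  'dog' -> no (count: 0)
  'dislike' -> no (count: 0)
  'walk' -> no (count: 0)
  'talk' -> no (count: 0)
  'unhappy' -> YES, starts with 'un' (count: 1)
Total with prefix 'un': 1

1


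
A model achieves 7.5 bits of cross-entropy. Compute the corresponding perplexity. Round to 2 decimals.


Perplexity formula: PP = 2^H
H = 7.5
PP = 2^7.5
Decompose: 2^7.5 = 2^7 * 2^0.5 = 2^7 * sqrt(2)
2^7 = 128, sqrt(2) ~ 1.4142136
PP ~ 128 * 1.4142136 = 181.0193408
Rounded to 2 decimals: 181.02

181.02


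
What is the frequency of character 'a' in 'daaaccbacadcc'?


Scanning 'daaaccbacadcc' for 'a':
  Position 1: 'a' -> MATCH (count: 1)
  Position 2: 'a' -> MATCH (count: 2)
  Position 3: 'a' -> MATCH (count: 3)
  Position 7: 'a' -> MATCH (count: 4)
  Position 9: 'a' -> MATCH (count: 5)
Total occurrences of 'a': 5

5


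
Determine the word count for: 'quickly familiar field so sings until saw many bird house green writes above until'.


Counting words by splitting on spaces:
  Word 1: 'quickly'
  Word 2: 'familiar'
  Word 3: 'field'
  Word 4: 'so'
  Word 5: 'sings'
  Word 6: 'until'
  Word 7: 'saw'
  Word 8: 'many'
  Word 9: 'bird'
  Word 10: 'house'
  Word 11: 'green'
  Word 12: 'writes'
  Word 13: 'above'
  Word 14: 'until'
Total words: 14

14


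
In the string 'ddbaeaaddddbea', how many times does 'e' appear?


Scanning 'ddbaeaaddddbea' for 'e':
  Position 4: 'e' -> MATCH (count: 1)
  Position 12: 'e' -> MATCH (count: 2)
Total occurrences of 'e': 2

2


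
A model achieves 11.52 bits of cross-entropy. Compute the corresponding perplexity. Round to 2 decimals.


Perplexity formula: PP = 2^H
H = 11.52
PP = 2^11.52
Decompose: 2^11.52 = 2^11 * 2^0.52
2^11 = 2048, 2^0.52 ~ 1.4339552
PP ~ 2048 * 1.4339552 = 2936.7402496
Rounded to 2 decimals: 2936.74

2936.74


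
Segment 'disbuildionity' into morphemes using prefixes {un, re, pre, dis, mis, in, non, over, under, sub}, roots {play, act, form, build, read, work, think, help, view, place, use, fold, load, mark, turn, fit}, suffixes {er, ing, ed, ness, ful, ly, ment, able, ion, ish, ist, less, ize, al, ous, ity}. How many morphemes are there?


Segmenting 'disbuildionity' against the inventory:
  'dis' -> prefix (morpheme 1)
  'build' -> root (morpheme 2)
  'ion' -> suffix (morpheme 3)
  'ity' -> suffix (morpheme 4)
Total morphemes: 4

4


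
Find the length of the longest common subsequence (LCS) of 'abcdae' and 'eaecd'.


DP table for LCS of 'abcdae' and 'eaecd':
       e  a  e  c  d
    0  0  0  0  0  0
  a 0  0  1  1  1  1
  b 0  0  1  1  1  1
  c 0  0  1  1  2  2
  d 0  0  1  1  2  3
  a 0  0  1  1  2  3
  e 0  1  1  2  2  3
LCS: 'acd'
LCS length = 3

3


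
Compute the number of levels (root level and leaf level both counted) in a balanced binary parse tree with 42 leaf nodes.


In a balanced binary tree with n leaves the deepest leaf is ceil(log2(n)) edges below the root,
so counting node levels inclusive of root and leaves gives ceil(log2(n)) + 1 levels.
log2(42) = 5.3923
ceil(5.3923) = 6
levels = 6 + 1 = 7

7


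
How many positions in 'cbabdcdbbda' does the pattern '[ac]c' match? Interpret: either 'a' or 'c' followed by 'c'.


Pattern: [ac]c means either 'a' or 'c' followed by 'c'.
Scanning 'cbabdcdbbda' position-by-position:
  Pos 0: window 'cb' -> no
  Pos 1: window 'ba' -> no
  Pos 2: window 'ab' -> no
  Pos 3: window 'bd' -> no
  Pos 4: window 'dc' -> no
  Pos 5: window 'cd' -> no
  Pos 6: window 'db' -> no
  Pos 7: window 'bb' -> no
  Pos 8: window 'bd' -> no
  Pos 9: window 'da' -> no
  Pos 10: window 'a' -> no
Total matches: 0

0


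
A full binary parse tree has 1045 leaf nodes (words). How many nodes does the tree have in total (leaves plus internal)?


Leaf nodes (terminals): 1045
Internal nodes = n - 1 = 1045 - 1 = 1044
Total = leaves + internal = 1045 + 1044 = 2089

2089


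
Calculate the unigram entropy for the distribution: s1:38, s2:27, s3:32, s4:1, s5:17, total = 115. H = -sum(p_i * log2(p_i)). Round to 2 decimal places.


Computing entropy H = -sum(p_i * log2(p_i)):
  s1: p = 38/115 = 0.3304, -p*log2(p) = 0.5279
  s2: p = 27/115 = 0.2348, -p*log2(p) = 0.4908
  s3: p = 32/115 = 0.2783, -p*log2(p) = 0.5135
  s4: p = 1/115 = 0.0087, -p*log2(p) = 0.0595
  s5: p = 17/115 = 0.1478, -p*log2(p) = 0.4077
H = sum of terms = 1.9994
Rounded to 2 decimals: 2.00

2.00


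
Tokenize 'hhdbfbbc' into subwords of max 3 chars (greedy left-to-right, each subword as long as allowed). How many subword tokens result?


'hhdbfbbc' has 8 characters.
Chunking with max size 3:
  Chunk 1: 'hhd' (positions 0-2)
  Chunk 2: 'bfb' (positions 3-5)
  Chunk 3: 'bc' (positions 6-7)
Total chunks: ceil(8 / 3) = 3

3


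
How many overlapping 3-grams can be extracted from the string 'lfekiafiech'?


String 'lfekiafiech' has length L = 11.
Number of overlapping n-grams = L - n + 1
Substituting: 11 - 3 + 1 = 9

9


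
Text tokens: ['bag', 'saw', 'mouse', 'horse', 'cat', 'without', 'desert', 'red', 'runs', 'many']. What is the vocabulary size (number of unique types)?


Listing all tokens and tracking unique types:
  Token 1: 'bag' -> NEW (unique so far: 1)
  Token 2: 'saw' -> NEW (unique so far: 2)
  Token 3: 'mouse' -> NEW (unique so far: 3)
  Token 4: 'horse' -> NEW (unique so far: 4)
  Token 5: 'cat' -> NEW (unique so far: 5)
  Token 6: 'without' -> NEW (unique so far: 6)
  Token 7: 'desert' -> NEW (unique so far: 7)
  Token 8: 'red' -> NEW (unique so far: 8)
  Token 9: 'runs' -> NEW (unique so far: 9)
  Token 10: 'many' -> NEW (unique so far: 10)
Unique types: ('bag', 'cat', 'desert', 'horse', 'many', 'mouse', 'red', 'runs', 'saw', 'without')
Vocabulary size: 10

10


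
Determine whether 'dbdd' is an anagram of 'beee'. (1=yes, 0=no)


Sort characters of 'dbdd': 'bddd'
Sort characters of 'beee': 'beee'
Sorted forms differ -> they are NOT anagrams
Result: 0

0


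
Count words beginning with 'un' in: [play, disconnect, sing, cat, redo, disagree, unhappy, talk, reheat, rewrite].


Checking each word for prefix 'un':
  'play' -> no (count: 0)
  'disconnect' -> no (count: 0)
  'sing' -> no (count: 0)
  'cat' -> no (count: 0)
  'redo' -> no (count: 0)
  'disagree' -> no (count: 0)
  'unhappy' -> YES, starts with 'un' (count: 1)
  'talk' -> no (count: 1)
  'reheat' -> no (count: 1)
  'rewrite' -> no (count: 1)
Total with prefix 'un': 1

1


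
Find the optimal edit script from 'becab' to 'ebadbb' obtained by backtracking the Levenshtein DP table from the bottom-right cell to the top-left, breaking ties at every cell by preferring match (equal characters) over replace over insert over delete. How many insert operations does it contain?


Edit distance = 4. Backtracking from cell (5, 6) with preference match > replace > insert > delete,
then listing the resulting alignment 'becab' -> 'ebadbb' left to right:
  Step 1: insert 'e' [insertion #1]
  Step 2: keep 'b'
  Step 3: replace e->a
  Step 4: replace c->d
  Step 5: replace a->b
  Step 6: keep 'b'
Total insertions: 1

1


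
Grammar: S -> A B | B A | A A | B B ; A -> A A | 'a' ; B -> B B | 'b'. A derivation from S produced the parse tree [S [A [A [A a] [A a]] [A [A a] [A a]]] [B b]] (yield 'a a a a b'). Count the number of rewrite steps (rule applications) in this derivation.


Every bracketed nonterminal node [X ...] in the tree is produced by exactly one rule application.
Reading the tree off as a leftmost derivation:
  Step 1: S  =>  A B   (applied S -> A B)
  Step 2: A B  =>  A A B   (applied A -> A A)
  Step 3: A A B  =>  A A A B   (applied A -> A A)
  Step 4: A A A B  =>  a A A B   (applied A -> a)
  Step 5: a A A B  =>  a a A B   (applied A -> a)
  Step 6: a a A B  =>  a a A A B   (applied A -> A A)
  Step 7: a a A A B  =>  a a a A B   (applied A -> a)
  Step 8: a a a A B  =>  a a a a B   (applied A -> a)
  Step 9: a a a a B  =>  a a a a b   (applied B -> b)
Final yield: a a a a b
Total rewrite steps: 9

9


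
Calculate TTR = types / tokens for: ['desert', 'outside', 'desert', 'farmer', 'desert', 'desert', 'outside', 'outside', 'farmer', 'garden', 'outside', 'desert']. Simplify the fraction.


Tokens: 12
Unique types: ('desert', 'farmer', 'garden', 'outside') = 4
TTR = 4/12
Simplify: divide both by 4 -> 1/3
TTR = 1/3

1/3


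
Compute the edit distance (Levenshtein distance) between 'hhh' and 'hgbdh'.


Building DP table for s1='hhh' (len 3) and s2='hgbdh' (len 5):
       h  g  b  d  h
    0  1  2  3  4  5
  h 1  0  1  2  3  4
  h 2  1  1  2  3  3
  h 3  2  2  2  3  3
Edit distance = dp[3][5] = 3

3


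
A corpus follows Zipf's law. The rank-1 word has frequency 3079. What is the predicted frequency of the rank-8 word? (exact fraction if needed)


Zipf's law: freq(rank) = f1 / rank
f1 = 3079, rank = 8
freq = 3079 / 8
GCD(3079, 8) = 1
Simplified: 3079/8

3079/8


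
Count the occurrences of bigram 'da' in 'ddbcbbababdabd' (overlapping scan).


Scanning 'ddbcbbababdabd' for bigram 'da':
  Position 0: 'dd' -> no
  Position 1: 'db' -> no
  Position 2: 'bc' -> no
  Position 3: 'cb' -> no
  Position 4: 'bb' -> no
  Position 5: 'ba' -> no
  Position 6: 'ab' -> no
  Position 7: 'ba' -> no
  Position 8: 'ab' -> no
  Position 9: 'bd' -> no
  Position 10: 'da' -> MATCH
  Position 11: 'ab' -> no
  Position 12: 'bd' -> no
Total matches: 1

1


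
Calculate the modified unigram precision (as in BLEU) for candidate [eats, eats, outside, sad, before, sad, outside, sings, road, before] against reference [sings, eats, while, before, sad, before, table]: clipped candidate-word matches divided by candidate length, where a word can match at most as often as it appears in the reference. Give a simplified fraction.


Reference word counts: {'before': 2, 'eats': 1, 'sad': 1, 'sings': 1, 'table': 1, 'while': 1}
Checking each candidate word (with clipping):
  'eats' -> in reference (ref count 1, used 1/1) -> match (matches: 1)
  'eats' -> ref count 1 already used up (1/1) -> clipped, no match (matches: 1)
  'outside' -> not in reference -> no match (matches: 1)
  'sad' -> in reference (ref count 1, used 1/1) -> match (matches: 2)
  'before' -> in reference (ref count 2, used 1/2) -> match (matches: 3)
  'sad' -> ref count 1 already used up (1/1) -> clipped, no match (matches: 3)
  'outside' -> not in reference -> no match (matches: 3)
  'sings' -> in reference (ref count 1, used 1/1) -> match (matches: 4)
  'road' -> not in reference -> no match (matches: 4)
  'before' -> in reference (ref count 2, used 2/2) -> match (matches: 5)
Clipped matches: 5, Candidate length: 10
Precision = 5/10 = 1/2

1/2


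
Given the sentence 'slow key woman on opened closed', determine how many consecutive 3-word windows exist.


Word trigrams from [6] words:
  Trigram 1: (slow key woman)
  Trigram 2: (key woman on)
  Trigram 3: (woman on opened)
  Trigram 4: (on opened closed)
Total word trigrams: 6 - 2 = 4

4


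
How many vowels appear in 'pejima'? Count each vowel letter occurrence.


Scanning each character of 'pejima':
  Position 1: 'p' -> consonant (running count: 0)
  Position 2: 'e' -> vowel (running count: 1)
  Position 3: 'j' -> consonant (running count: 1)
  Position 4: 'i' -> vowel (running count: 2)
  Position 5: 'm' -> consonant (running count: 2)
  Position 6: 'a' -> vowel (running count: 3)
Total vowels: 3

3


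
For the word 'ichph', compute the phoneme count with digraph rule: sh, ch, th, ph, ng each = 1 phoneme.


Parsing 'ichph' greedily, digraphs first:
  'i' -> vowel phoneme (phonemes so far: 1)
  'ch' -> digraph (1 consonant phoneme) (phonemes so far: 2)
  'ph' -> digraph (1 consonant phoneme) (phonemes so far: 3)
Total phonemes: 3

3


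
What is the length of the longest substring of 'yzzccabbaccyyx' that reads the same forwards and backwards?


Scanning 'yzzccabbaccyyx' for palindromic substrings.
Substring at positions 3-10: 'ccabbacc'.
Check: reverse('ccabbacc') = 'ccabbacc' -> palindrome confirmed.
Neighbouring characters ('z' / 'y') break symmetry, so it cannot extend further.
No longer palindromic substring exists; longest length = 8

8


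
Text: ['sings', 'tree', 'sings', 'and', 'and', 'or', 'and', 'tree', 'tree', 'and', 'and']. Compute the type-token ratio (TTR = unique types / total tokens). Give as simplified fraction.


Tokens: 11
Unique types: ('and', 'or', 'sings', 'tree') = 4
TTR = 4/11
Already in lowest terms.

4/11


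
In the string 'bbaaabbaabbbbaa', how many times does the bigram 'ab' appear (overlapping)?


Scanning 'bbaaabbaabbbbaa' for bigram 'ab':
  Position 0: 'bb' -> no
  Position 1: 'ba' -> no
  Position 2: 'aa' -> no
  Position 3: 'aa' -> no
  Position 4: 'ab' -> MATCH
  Position 5: 'bb' -> no
  Position 6: 'ba' -> no
  Position 7: 'aa' -> no
  Position 8: 'ab' -> MATCH
  Position 9: 'bb' -> no
  Position 10: 'bb' -> no
  Position 11: 'bb' -> no
  Position 12: 'ba' -> no
  Position 13: 'aa' -> no
Total matches: 2

2


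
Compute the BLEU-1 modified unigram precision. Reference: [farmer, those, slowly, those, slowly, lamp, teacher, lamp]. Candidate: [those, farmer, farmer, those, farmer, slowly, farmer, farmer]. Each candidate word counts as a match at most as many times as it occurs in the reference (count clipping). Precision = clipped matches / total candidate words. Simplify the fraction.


Reference word counts: {'farmer': 1, 'lamp': 2, 'slowly': 2, 'teacher': 1, 'those': 2}
Checking each candidate word (with clipping):
  'those' -> in reference (ref count 2, used 1/2) -> match (matches: 1)
  'farmer' -> in reference (ref count 1, used 1/1) -> match (matches: 2)
  'farmer' -> ref count 1 already used up (1/1) -> clipped, no match (matches: 2)
  'those' -> in reference (ref count 2, used 2/2) -> match (matches: 3)
  'farmer' -> ref count 1 already used up (1/1) -> clipped, no match (matches: 3)
  'slowly' -> in reference (ref count 2, used 1/2) -> match (matches: 4)
  'farmer' -> ref count 1 already used up (1/1) -> clipped, no match (matches: 4)
  'farmer' -> ref count 1 already used up (1/1) -> clipped, no match (matches: 4)
Clipped matches: 4, Candidate length: 8
Precision = 4/8 = 1/2

1/2


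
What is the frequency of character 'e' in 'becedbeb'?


Scanning 'becedbeb' for 'e':
  Position 1: 'e' -> MATCH (count: 1)
  Position 3: 'e' -> MATCH (count: 2)
  Position 6: 'e' -> MATCH (count: 3)
Total occurrences of 'e': 3

3


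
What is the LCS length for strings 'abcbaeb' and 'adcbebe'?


DP table for LCS of 'abcbaeb' and 'adcbebe':
       a  d  c  b  e  b  e
    0  0  0  0  0  0  0  0
  a 0  1  1  1  1  1  1  1
  b 0  1  1  1  2  2  2  2
  c 0  1  1  2  2  2  2  2
  b 0  1  1  2  3  3  3  3
  a 0  1  1  2  3  3  3  3
  e 0  1  1  2  3  4  4  4
  b 0  1  1  2  3  4  5  5
LCS: 'acbeb'
LCS length = 5

5


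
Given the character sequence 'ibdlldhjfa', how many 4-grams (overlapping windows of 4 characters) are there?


String 'ibdlldhjfa' has length L = 10.
Number of overlapping n-grams = L - n + 1
Substituting: 10 - 4 + 1 = 7

7


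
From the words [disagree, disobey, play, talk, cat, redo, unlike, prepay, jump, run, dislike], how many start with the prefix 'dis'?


Checking each word for prefix 'dis':
  'disagree' -> YES, starts with 'dis' (count: 1)
  'disobey' -> YES, starts with 'dis' (count: 2)
  'play' -> no (count: 2)
  'talk' -> no (count: 2)
  'cat' -> no (count: 2)
  'redo' -> no (count: 2)
  'unlike' -> no (count: 2)
  'prepay' -> no (count: 2)
  'jump' -> no (count: 2)
  'run' -> no (count: 2)
  'dislike' -> YES, starts with 'dis' (count: 3)
Total with prefix 'dis': 3

3


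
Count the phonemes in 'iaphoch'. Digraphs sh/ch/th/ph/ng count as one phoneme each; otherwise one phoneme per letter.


Parsing 'iaphoch' greedily, digraphs first:
  'i' -> vowel phoneme (phonemes so far: 1)
  'a' -> vowel phoneme (phonemes so far: 2)
  'ph' -> digraph (1 consonant phoneme) (phonemes so far: 3)
  'o' -> vowel phoneme (phonemes so far: 4)
  'ch' -> digraph (1 consonant phoneme) (phonemes so far: 5)
Total phonemes: 5

5


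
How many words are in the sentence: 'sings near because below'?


Counting words by splitting on spaces:
  Word 1: 'sings'
  Word 2: 'near'
  Word 3: 'because'
  Word 4: 'below'
Total words: 4

4


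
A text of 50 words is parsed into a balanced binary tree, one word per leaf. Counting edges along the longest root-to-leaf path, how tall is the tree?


In a balanced binary tree with n leaves the deepest leaf is ceil(log2(n)) edges below the root.
log2(50) = 5.6439
ceil(5.6439) = 6
height (edges) = 6

6


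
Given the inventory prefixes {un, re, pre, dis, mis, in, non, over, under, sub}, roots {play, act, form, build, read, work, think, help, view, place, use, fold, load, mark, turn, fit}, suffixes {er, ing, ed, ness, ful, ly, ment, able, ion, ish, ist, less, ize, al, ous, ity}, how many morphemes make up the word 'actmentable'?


Segmenting 'actmentable' against the inventory:
  'act' -> root (morpheme 1)
  'ment' -> suffix (morpheme 2)
  'able' -> suffix (morpheme 3)
Total morphemes: 3

3


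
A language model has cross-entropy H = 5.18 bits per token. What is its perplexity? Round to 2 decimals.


Perplexity formula: PP = 2^H
H = 5.18
PP = 2^5.18
Decompose: 2^5.18 = 2^5 * 2^0.18
2^5 = 32, 2^0.18 ~ 1.1328839
PP ~ 32 * 1.1328839 = 36.2522848
Rounded to 2 decimals: 36.25

36.25


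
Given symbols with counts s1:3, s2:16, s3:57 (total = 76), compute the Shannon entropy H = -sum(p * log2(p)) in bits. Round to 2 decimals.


Computing entropy H = -sum(p_i * log2(p_i)):
  s1: p = 3/76 = 0.0395, -p*log2(p) = 0.1841
  s2: p = 16/76 = 0.2105, -p*log2(p) = 0.4732
  s3: p = 57/76 = 0.7500, -p*log2(p) = 0.3113
H = sum of terms = 0.9686
Rounded to 2 decimals: 0.97

0.97


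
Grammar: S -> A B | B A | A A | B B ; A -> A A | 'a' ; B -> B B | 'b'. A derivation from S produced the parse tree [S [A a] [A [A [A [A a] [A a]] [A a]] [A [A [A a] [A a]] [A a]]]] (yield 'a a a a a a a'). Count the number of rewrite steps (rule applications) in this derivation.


Every bracketed nonterminal node [X ...] in the tree is produced by exactly one rule application.
Reading the tree off as a leftmost derivation:
  Step 1: S  =>  A A   (applied S -> A A)
  Step 2: A A  =>  a A   (applied A -> a)
  Step 3: a A  =>  a A A   (applied A -> A A)
  Step 4: a A A  =>  a A A A   (applied A -> A A)
  Step 5: a A A A  =>  a A A A A   (applied A -> A A)
  Step 6: a A A A A  =>  a a A A A   (applied A -> a)
  Step 7: a a A A A  =>  a a a A A   (applied A -> a)
  Step 8: a a a A A  =>  a a a a A   (applied A -> a)
  Step 9: a a a a A  =>  a a a a A A   (applied A -> A A)
  Step 10: a a a a A A  =>  a a a a A A A   (applied A -> A A)
  Step 11: a a a a A A A  =>  a a a a a A A   (applied A -> a)
  Step 12: a a a a a A A  =>  a a a a a a A   (applied A -> a)
  Step 13: a a a a a a A  =>  a a a a a a a   (applied A -> a)
Final yield: a a a a a a a
Total rewrite steps: 13

13


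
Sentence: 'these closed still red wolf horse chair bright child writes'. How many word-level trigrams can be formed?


Word trigrams from [10] words:
  Trigram 1: (these closed still)
  Trigram 2: (closed still red)
  Trigram 3: (still red wolf)
  Trigram 4: (red wolf horse)
  Trigram 5: (wolf horse chair)
  Trigram 6: (horse chair bright)
  Trigram 7: (chair bright child)
  Trigram 8: (bright child writes)
Total word trigrams: 10 - 2 = 8

8


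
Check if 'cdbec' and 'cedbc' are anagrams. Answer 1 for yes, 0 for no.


Sort characters of 'cdbec': 'bccde'
Sort characters of 'cedbc': 'bccde'
Sorted forms match -> they ARE anagrams
Result: 1

1


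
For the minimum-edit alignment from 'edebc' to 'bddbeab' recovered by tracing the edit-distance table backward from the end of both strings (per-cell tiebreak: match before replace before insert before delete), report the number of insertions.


Edit distance = 5. Backtracking from cell (5, 7) with preference match > replace > insert > delete,
then listing the resulting alignment 'edebc' -> 'bddbeab' left to right:
  Step 1: insert 'b' [insertion #1]
  Step 2: replace e->d
  Step 3: keep 'd'
  Step 4: insert 'b' [insertion #2]
  Step 5: keep 'e'
  Step 6: replace b->a
  Step 7: replace c->b
Total insertions: 2

2


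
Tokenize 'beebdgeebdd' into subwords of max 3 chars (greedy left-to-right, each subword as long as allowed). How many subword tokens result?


'beebdgeebdd' has 11 characters.
Chunking with max size 3:
  Chunk 1: 'bee' (positions 0-2)
  Chunk 2: 'bdg' (positions 3-5)
  Chunk 3: 'eeb' (positions 6-8)
  Chunk 4: 'dd' (positions 9-10)
Total chunks: ceil(11 / 3) = 4

4


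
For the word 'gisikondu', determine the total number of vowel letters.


Scanning each character of 'gisikondu':
  Position 1: 'g' -> consonant (running count: 0)
  Position 2: 'i' -> vowel (running count: 1)
  Position 3: 's' -> consonant (running count: 1)
  Position 4: 'i' -> vowel (running count: 2)
  Position 5: 'k' -> consonant (running count: 2)
  Position 6: 'o' -> vowel (running count: 3)
  Position 7: 'n' -> consonant (running count: 3)
  Position 8: 'd' -> consonant (running count: 3)
  Position 9: 'u' -> vowel (running count: 4)
Total vowels: 4

4


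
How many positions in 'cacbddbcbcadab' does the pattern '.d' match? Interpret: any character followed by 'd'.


Pattern: .d means any character followed by 'd'.
Scanning 'cacbddbcbcadab' position-by-position:
  Pos 0: window 'ca' -> no
  Pos 1: window 'ac' -> no
  Pos 2: window 'cb' -> no
  Pos 3: window 'bd' -> MATCH
  Pos 4: window 'dd' -> MATCH
  Pos 5: window 'db' -> no
  Pos 6: window 'bc' -> no
  Pos 7: window 'cb' -> no
  Pos 8: window 'bc' -> no
  Pos 9: window 'ca' -> no
  Pos 10: window 'ad' -> MATCH
  Pos 11: window 'da' -> no
  Pos 12: window 'ab' -> no
  Pos 13: window 'b' -> no
Total matches: 3

3


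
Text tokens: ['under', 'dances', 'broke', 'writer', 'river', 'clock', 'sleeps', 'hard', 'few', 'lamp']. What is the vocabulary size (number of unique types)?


Listing all tokens and tracking unique types:
  Token 1: 'under' -> NEW (unique so far: 1)
  Token 2: 'dances' -> NEW (unique so far: 2)
  Token 3: 'broke' -> NEW (unique so far: 3)
  Token 4: 'writer' -> NEW (unique so far: 4)
  Token 5: 'river' -> NEW (unique so far: 5)
  Token 6: 'clock' -> NEW (unique so far: 6)
  Token 7: 'sleeps' -> NEW (unique so far: 7)
  Token 8: 'hard' -> NEW (unique so far: 8)
  Token 9: 'few' -> NEW (unique so far: 9)
  Token 10: 'lamp' -> NEW (unique so far: 10)
Unique types: ('broke', 'clock', 'dances', 'few', 'hard', 'lamp', 'river', 'sleeps', 'under', 'writer')
Vocabulary size: 10

10


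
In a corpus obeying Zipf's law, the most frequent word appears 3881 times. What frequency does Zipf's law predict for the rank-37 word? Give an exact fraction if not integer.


Zipf's law: freq(rank) = f1 / rank
f1 = 3881, rank = 37
freq = 3881 / 37
GCD(3881, 37) = 1
Simplified: 3881/37

3881/37


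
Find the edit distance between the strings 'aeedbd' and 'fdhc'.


Building DP table for s1='aeedbd' (len 6) and s2='fdhc' (len 4):
       f  d  h  c
    0  1  2  3  4
  a 1  1  2  3  4
  e 2  2  2  3  4
  e 3  3  3  3  4
  d 4  4  3  4  4
  b 5  5  4  4  5
  d 6  6  5  5  5
Edit distance = dp[6][4] = 5

5


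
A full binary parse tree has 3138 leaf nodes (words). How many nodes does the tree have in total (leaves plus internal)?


Leaf nodes (terminals): 3138
Internal nodes = n - 1 = 3138 - 1 = 3137
Total = leaves + internal = 3138 + 3137 = 6275

6275


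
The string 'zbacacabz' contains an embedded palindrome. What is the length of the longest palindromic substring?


Scanning 'zbacacabz' for palindromic substrings.
Substring at positions 0-8: 'zbacacabz'.
Check: reverse('zbacacabz') = 'zbacacabz' -> palindrome confirmed.
No longer palindromic substring exists; longest length = 9

9


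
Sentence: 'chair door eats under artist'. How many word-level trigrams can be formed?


Word trigrams from [5] words:
  Trigram 1: (chair door eats)
  Trigram 2: (door eats under)
  Trigram 3: (eats under artist)
Total word trigrams: 5 - 2 = 3

3


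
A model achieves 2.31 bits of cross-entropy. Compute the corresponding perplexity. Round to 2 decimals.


Perplexity formula: PP = 2^H
H = 2.31
PP = 2^2.31
Decompose: 2^2.31 = 2^2 * 2^0.31
2^2 = 4, 2^0.31 ~ 1.2397077
PP ~ 4 * 1.2397077 = 4.9588308
Rounded to 2 decimals: 4.96

4.96


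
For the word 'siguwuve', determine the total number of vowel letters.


Scanning each character of 'siguwuve':
  Position 1: 's' -> consonant (running count: 0)
  Position 2: 'i' -> vowel (running count: 1)
  Position 3: 'g' -> consonant (running count: 1)
  Position 4: 'u' -> vowel (running count: 2)
  Position 5: 'w' -> consonant (running count: 2)
  Position 6: 'u' -> vowel (running count: 3)
  Position 7: 'v' -> consonant (running count: 3)
  Position 8: 'e' -> vowel (running count: 4)
Total vowels: 4

4


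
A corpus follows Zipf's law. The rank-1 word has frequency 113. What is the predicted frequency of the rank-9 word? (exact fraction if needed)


Zipf's law: freq(rank) = f1 / rank
f1 = 113, rank = 9
freq = 113 / 9
GCD(113, 9) = 1
Simplified: 113/9

113/9


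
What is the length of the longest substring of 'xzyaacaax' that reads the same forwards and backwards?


Scanning 'xzyaacaax' for palindromic substrings.
Substring at positions 3-7: 'aacaa'.
Check: reverse('aacaa') = 'aacaa' -> palindrome confirmed.
Neighbouring characters ('y' / 'x') break symmetry, so it cannot extend further.
No longer palindromic substring exists; longest length = 5

5


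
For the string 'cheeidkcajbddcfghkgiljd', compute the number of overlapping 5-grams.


String 'cheeidkcajbddcfghkgiljd' has length L = 23.
Number of overlapping n-grams = L - n + 1
Substituting: 23 - 5 + 1 = 19

19


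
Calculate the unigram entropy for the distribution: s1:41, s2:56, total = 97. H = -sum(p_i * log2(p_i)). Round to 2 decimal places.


Computing entropy H = -sum(p_i * log2(p_i)):
  s1: p = 41/97 = 0.4227, -p*log2(p) = 0.5251
  s2: p = 56/97 = 0.5773, -p*log2(p) = 0.4576
H = sum of terms = 0.9827
Rounded to 2 decimals: 0.98

0.98


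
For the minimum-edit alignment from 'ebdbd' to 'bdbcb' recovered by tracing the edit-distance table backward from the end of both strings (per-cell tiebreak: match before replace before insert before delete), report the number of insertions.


Edit distance = 3. Backtracking from cell (5, 5) with preference match > replace > insert > delete,
then listing the resulting alignment 'ebdbd' -> 'bdbcb' left to right:
  Step 1: delete 'e'
  Step 2: keep 'b'
  Step 3: keep 'd'
  Step 4: keep 'b'
  Step 5: insert 'c' [insertion #1]
  Step 6: replace d->b
Total insertions: 1

1


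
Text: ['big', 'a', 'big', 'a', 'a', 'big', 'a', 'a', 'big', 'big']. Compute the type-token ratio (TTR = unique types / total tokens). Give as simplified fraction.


Tokens: 10
Unique types: ('a', 'big') = 2
TTR = 2/10
Simplify: divide both by 2 -> 1/5
TTR = 1/5

1/5


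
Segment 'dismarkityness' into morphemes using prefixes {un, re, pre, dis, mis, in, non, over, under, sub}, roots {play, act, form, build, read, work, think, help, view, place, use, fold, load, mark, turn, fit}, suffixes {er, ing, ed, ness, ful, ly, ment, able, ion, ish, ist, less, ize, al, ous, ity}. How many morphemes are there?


Segmenting 'dismarkityness' against the inventory:
  'dis' -> prefix (morpheme 1)
  'mark' -> root (morpheme 2)
  'ity' -> suffix (morpheme 3)
  'ness' -> suffix (morpheme 4)
Total morphemes: 4

4


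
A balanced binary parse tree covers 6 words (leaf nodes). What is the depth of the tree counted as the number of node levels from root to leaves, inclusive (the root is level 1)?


In a balanced binary tree with n leaves the deepest leaf is ceil(log2(n)) edges below the root,
so counting node levels inclusive of root and leaves gives ceil(log2(n)) + 1 levels.
log2(6) = 2.5850
ceil(2.5850) = 3
levels = 3 + 1 = 4

4


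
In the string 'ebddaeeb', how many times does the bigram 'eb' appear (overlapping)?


Scanning 'ebddaeeb' for bigram 'eb':
  Position 0: 'eb' -> MATCH
  Position 1: 'bd' -> no
  Position 2: 'dd' -> no
  Position 3: 'da' -> no
  Position 4: 'ae' -> no
  Position 5: 'ee' -> no
  Position 6: 'eb' -> MATCH
Total matches: 2

2


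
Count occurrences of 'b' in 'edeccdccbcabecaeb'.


Scanning 'edeccdccbcabecaeb' for 'b':
  Position 8: 'b' -> MATCH (count: 1)
  Position 11: 'b' -> MATCH (count: 2)
  Position 16: 'b' -> MATCH (count: 3)
Total occurrences of 'b': 3

3


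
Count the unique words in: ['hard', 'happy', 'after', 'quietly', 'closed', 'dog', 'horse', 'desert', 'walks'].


Listing all tokens and tracking unique types:
  Token 1: 'hard' -> NEW (unique so far: 1)
  Token 2: 'happy' -> NEW (unique so far: 2)
  Token 3: 'after' -> NEW (unique so far: 3)
  Token 4: 'quietly' -> NEW (unique so far: 4)
  Token 5: 'closed' -> NEW (unique so far: 5)
  Token 6: 'dog' -> NEW (unique so far: 6)
  Token 7: 'horse' -> NEW (unique so far: 7)
  Token 8: 'desert' -> NEW (unique so far: 8)
  Token 9: 'walks' -> NEW (unique so far: 9)
Unique types: ('after', 'closed', 'desert', 'dog', 'happy', 'hard', 'horse', 'quietly', 'walks')
Vocabulary size: 9

9


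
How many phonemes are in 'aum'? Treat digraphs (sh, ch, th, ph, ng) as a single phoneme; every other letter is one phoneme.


Parsing 'aum' greedily, digraphs first:
  'a' -> vowel phoneme (phonemes so far: 1)
  'u' -> vowel phoneme (phonemes so far: 2)
  'm' -> consonant phoneme (phonemes so far: 3)
Total phonemes: 3

3


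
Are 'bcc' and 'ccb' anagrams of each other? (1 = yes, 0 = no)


Sort characters of 'bcc': 'bcc'
Sort characters of 'ccb': 'bcc'
Sorted forms match -> they ARE anagrams
Result: 1

1


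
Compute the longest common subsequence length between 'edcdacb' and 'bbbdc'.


DP table for LCS of 'edcdacb' and 'bbbdc':
       b  b  b  d  c
    0  0  0  0  0  0
  e 0  0  0  0  0  0
  d 0  0  0  0  1  1
  c 0  0  0  0  1  2
  d 0  0  0  0  1  2
  a 0  0  0  0  1  2
  c 0  0  0  0  1  2
  b 0  1  1  1  1  2
LCS: 'dc'
LCS length = 2

2


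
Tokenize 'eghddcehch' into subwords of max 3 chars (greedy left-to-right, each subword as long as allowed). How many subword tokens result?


'eghddcehch' has 10 characters.
Chunking with max size 3:
  Chunk 1: 'egh' (positions 0-2)
  Chunk 2: 'ddc' (positions 3-5)
  Chunk 3: 'ehc' (positions 6-8)
  Chunk 4: 'h' (positions 9-9)
Total chunks: ceil(10 / 3) = 4

4


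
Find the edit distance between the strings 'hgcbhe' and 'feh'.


Building DP table for s1='hgcbhe' (len 6) and s2='feh' (len 3):
       f  e  h
    0  1  2  3
  h 1  1  2  2
  g 2  2  2  3
  c 3  3  3  3
  b 4  4  4  4
  h 5  5  5  4
  e 6  6  5  5
Edit distance = dp[6][3] = 5

5


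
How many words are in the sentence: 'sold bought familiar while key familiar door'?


Counting words by splitting on spaces:
  Word 1: 'sold'
  Word 2: 'bought'
  Word 3: 'familiar'
  Word 4: 'while'
  Word 5: 'key'
  Word 6: 'familiar'
  Word 7: 'door'
Total words: 7

7


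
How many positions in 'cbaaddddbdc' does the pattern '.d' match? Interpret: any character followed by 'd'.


Pattern: .d means any character followed by 'd'.
Scanning 'cbaaddddbdc' position-by-position:
  Pos 0: window 'cb' -> no
  Pos 1: window 'ba' -> no
  Pos 2: window 'aa' -> no
  Pos 3: window 'ad' -> MATCH
  Pos 4: window 'dd' -> MATCH
  Pos 5: window 'dd' -> MATCH
  Pos 6: window 'dd' -> MATCH
  Pos 7: window 'db' -> no
  Pos 8: window 'bd' -> MATCH
  Pos 9: window 'dc' -> no
  Pos 10: window 'c' -> no
Total matches: 5

5


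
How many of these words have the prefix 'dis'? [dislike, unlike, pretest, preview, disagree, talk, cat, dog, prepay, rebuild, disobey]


Checking each word for prefix 'dis':
  'dislike' -> YES, starts with 'dis' (count: 1)
  'unlike' -> no (count: 1)
  'pretest' -> no (count: 1)
  'preview' -> no (count: 1)
  'disagree' -> YES, starts with 'dis' (count: 2)
  'talk' -> no (count: 2)
  'cat' -> no (count: 2)
  'dog' -> no (count: 2)
  'prepay' -> no (count: 2)
  'rebuild' -> no (count: 2)
  'disobey' -> YES, starts with 'dis' (count: 3)
Total with prefix 'dis': 3

3


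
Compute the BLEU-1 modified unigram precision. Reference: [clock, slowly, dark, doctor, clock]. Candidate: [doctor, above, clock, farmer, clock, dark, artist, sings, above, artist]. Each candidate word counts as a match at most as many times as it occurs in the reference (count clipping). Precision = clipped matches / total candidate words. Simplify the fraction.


Reference word counts: {'clock': 2, 'dark': 1, 'doctor': 1, 'slowly': 1}
Checking each candidate word (with clipping):
  'doctor' -> in reference (ref count 1, used 1/1) -> match (matches: 1)
  'above' -> not in reference -> no match (matches: 1)
  'clock' -> in reference (ref count 2, used 1/2) -> match (matches: 2)
  'farmer' -> not in reference -> no match (matches: 2)
  'clock' -> in reference (ref count 2, used 2/2) -> match (matches: 3)
  'dark' -> in reference (ref count 1, used 1/1) -> match (matches: 4)
  'artist' -> not in reference -> no match (matches: 4)
  'sings' -> not in reference -> no match (matches: 4)
  'above' -> not in reference -> no match (matches: 4)
  'artist' -> not in reference -> no match (matches: 4)
Clipped matches: 4, Candidate length: 10
Precision = 4/10 = 2/5

2/5


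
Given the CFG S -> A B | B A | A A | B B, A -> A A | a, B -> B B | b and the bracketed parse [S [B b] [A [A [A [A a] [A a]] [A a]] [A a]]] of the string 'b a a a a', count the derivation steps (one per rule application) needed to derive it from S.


Every bracketed nonterminal node [X ...] in the tree is produced by exactly one rule application.
Reading the tree off as a leftmost derivation:
  Step 1: S  =>  B A   (applied S -> B A)
  Step 2: B A  =>  b A   (applied B -> b)
  Step 3: b A  =>  b A A   (applied A -> A A)
  Step 4: b A A  =>  b A A A   (applied A -> A A)
  Step 5: b A A A  =>  b A A A A   (applied A -> A A)
  Step 6: b A A A A  =>  b a A A A   (applied A -> a)
  Step 7: b a A A A  =>  b a a A A   (applied A -> a)
  Step 8: b a a A A  =>  b a a a A   (applied A -> a)
  Step 9: b a a a A  =>  b a a a a   (applied A -> a)
Final yield: b a a a a
Total rewrite steps: 9

9


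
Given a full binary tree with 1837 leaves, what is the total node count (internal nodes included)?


Leaf nodes (terminals): 1837
Internal nodes = n - 1 = 1837 - 1 = 1836
Total = leaves + internal = 1837 + 1836 = 3673

3673
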